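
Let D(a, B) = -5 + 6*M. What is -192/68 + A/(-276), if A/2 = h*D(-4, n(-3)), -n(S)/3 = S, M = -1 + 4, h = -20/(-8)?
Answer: -14353/4692 ≈ -3.0590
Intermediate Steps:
h = 5/2 (h = -20*(-1/8) = 5/2 ≈ 2.5000)
M = 3
n(S) = -3*S
D(a, B) = 13 (D(a, B) = -5 + 6*3 = -5 + 18 = 13)
A = 65 (A = 2*((5/2)*13) = 2*(65/2) = 65)
-192/68 + A/(-276) = -192/68 + 65/(-276) = -192*1/68 + 65*(-1/276) = -48/17 - 65/276 = -14353/4692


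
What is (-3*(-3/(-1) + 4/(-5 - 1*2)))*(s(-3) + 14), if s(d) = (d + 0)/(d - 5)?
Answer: -5865/56 ≈ -104.73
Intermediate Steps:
s(d) = d/(-5 + d)
(-3*(-3/(-1) + 4/(-5 - 1*2)))*(s(-3) + 14) = (-3*(-3/(-1) + 4/(-5 - 1*2)))*(-3/(-5 - 3) + 14) = (-3*(-3*(-1) + 4/(-5 - 2)))*(-3/(-8) + 14) = (-3*(3 + 4/(-7)))*(-3*(-⅛) + 14) = (-3*(3 + 4*(-⅐)))*(3/8 + 14) = -3*(3 - 4/7)*(115/8) = -3*17/7*(115/8) = -51/7*115/8 = -5865/56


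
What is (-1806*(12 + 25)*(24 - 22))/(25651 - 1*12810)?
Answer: -133644/12841 ≈ -10.408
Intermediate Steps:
(-1806*(12 + 25)*(24 - 22))/(25651 - 1*12810) = (-66822*2)/(25651 - 12810) = -1806*74/12841 = -133644*1/12841 = -133644/12841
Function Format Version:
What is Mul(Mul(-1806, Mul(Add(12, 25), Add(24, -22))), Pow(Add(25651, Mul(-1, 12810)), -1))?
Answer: Rational(-133644, 12841) ≈ -10.408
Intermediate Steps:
Mul(Mul(-1806, Mul(Add(12, 25), Add(24, -22))), Pow(Add(25651, Mul(-1, 12810)), -1)) = Mul(Mul(-1806, Mul(37, 2)), Pow(Add(25651, -12810), -1)) = Mul(Mul(-1806, 74), Pow(12841, -1)) = Mul(-133644, Rational(1, 12841)) = Rational(-133644, 12841)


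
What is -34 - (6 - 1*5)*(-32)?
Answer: -2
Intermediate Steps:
-34 - (6 - 1*5)*(-32) = -34 - (6 - 5)*(-32) = -34 - 1*1*(-32) = -34 - 1*(-32) = -34 + 32 = -2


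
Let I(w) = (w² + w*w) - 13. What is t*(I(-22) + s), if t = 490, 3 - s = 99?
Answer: 420910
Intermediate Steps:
s = -96 (s = 3 - 1*99 = 3 - 99 = -96)
I(w) = -13 + 2*w² (I(w) = (w² + w²) - 13 = 2*w² - 13 = -13 + 2*w²)
t*(I(-22) + s) = 490*((-13 + 2*(-22)²) - 96) = 490*((-13 + 2*484) - 96) = 490*((-13 + 968) - 96) = 490*(955 - 96) = 490*859 = 420910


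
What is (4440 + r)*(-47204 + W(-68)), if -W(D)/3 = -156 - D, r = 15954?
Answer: -957294360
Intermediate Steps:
W(D) = 468 + 3*D (W(D) = -3*(-156 - D) = 468 + 3*D)
(4440 + r)*(-47204 + W(-68)) = (4440 + 15954)*(-47204 + (468 + 3*(-68))) = 20394*(-47204 + (468 - 204)) = 20394*(-47204 + 264) = 20394*(-46940) = -957294360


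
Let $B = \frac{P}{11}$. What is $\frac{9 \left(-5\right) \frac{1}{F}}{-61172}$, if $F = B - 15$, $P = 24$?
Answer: $- \frac{165}{2875084} \approx -5.739 \cdot 10^{-5}$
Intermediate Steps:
$B = \frac{24}{11} \approx 2.1818$
$F = - \frac{141}{11}$ ($F = \frac{24}{11} - 15 = - \frac{141}{11} \approx -12.818$)
$\frac{9 \left(-5\right) \frac{1}{F}}{-61172} = \frac{9 \left(-5\right) \frac{1}{- \frac{141}{11}}}{-61172} = \left(-45\right) \left(- \frac{11}{141}\right) \left(- \frac{1}{61172}\right) = \frac{165}{47} \left(- \frac{1}{61172}\right) = - \frac{165}{2875084}$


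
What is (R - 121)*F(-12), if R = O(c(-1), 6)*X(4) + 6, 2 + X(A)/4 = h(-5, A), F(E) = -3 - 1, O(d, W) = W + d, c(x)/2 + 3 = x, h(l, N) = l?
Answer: 236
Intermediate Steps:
c(x) = -6 + 2*x
F(E) = -4
X(A) = -28 (X(A) = -8 + 4*(-5) = -8 - 20 = -28)
R = 62 (R = (6 + (-6 + 2*(-1)))*(-28) + 6 = (6 + (-6 - 2))*(-28) + 6 = (6 - 8)*(-28) + 6 = -2*(-28) + 6 = 56 + 6 = 62)
(R - 121)*F(-12) = (62 - 121)*(-4) = -59*(-4) = 236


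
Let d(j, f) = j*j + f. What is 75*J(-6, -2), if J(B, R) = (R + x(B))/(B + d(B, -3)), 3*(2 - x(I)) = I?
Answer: 50/9 ≈ 5.5556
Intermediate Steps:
x(I) = 2 - I/3
d(j, f) = f + j² (d(j, f) = j² + f = f + j²)
J(B, R) = (2 + R - B/3)/(-3 + B + B²) (J(B, R) = (R + (2 - B/3))/(B + (-3 + B²)) = (2 + R - B/3)/(-3 + B + B²))
75*J(-6, -2) = 75*((2 - 2 - ⅓*(-6))/(-3 - 6 + (-6)²)) = 75*((2 - 2 + 2)/(-3 - 6 + 36)) = 75*(2/27) = 50/9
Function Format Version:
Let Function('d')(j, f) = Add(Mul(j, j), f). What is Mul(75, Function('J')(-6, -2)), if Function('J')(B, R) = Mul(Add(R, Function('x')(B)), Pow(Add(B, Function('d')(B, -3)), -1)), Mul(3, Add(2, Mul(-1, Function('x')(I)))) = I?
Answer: Rational(50, 9) ≈ 5.5556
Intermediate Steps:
Function('x')(I) = Add(2, Mul(Rational(-1, 3), I))
Function('d')(j, f) = Add(f, Pow(j, 2)) (Function('d')(j, f) = Add(Pow(j, 2), f) = Add(f, Pow(j, 2)))
Function('J')(B, R) = Mul(Pow(Add(-3, B, Pow(B, 2)), -1), Add(2, R, Mul(Rational(-1, 3), B))) (Function('J')(B, R) = Mul(Add(R, Add(2, Mul(Rational(-1, 3), B))), Pow(Add(B, Add(-3, Pow(B, 2))), -1)) = Mul(Add(2, R, Mul(Rational(-1, 3), B)), Pow(Add(-3, B, Pow(B, 2)), -1)) = Mul(Pow(Add(-3, B, Pow(B, 2)), -1), Add(2, R, Mul(Rational(-1, 3), B))))
Mul(75, Function('J')(-6, -2)) = Mul(75, Mul(Pow(Add(-3, -6, Pow(-6, 2)), -1), Add(2, -2, Mul(Rational(-1, 3), -6)))) = Mul(75, Mul(Pow(Add(-3, -6, 36), -1), Add(2, -2, 2))) = Mul(75, Mul(Pow(27, -1), 2)) = Mul(75, Mul(Rational(1, 27), 2)) = Mul(75, Rational(2, 27)) = Rational(50, 9)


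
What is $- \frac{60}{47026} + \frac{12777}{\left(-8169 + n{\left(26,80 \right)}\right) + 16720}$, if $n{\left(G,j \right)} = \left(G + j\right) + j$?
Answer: $\frac{300163491}{205433081} \approx 1.4611$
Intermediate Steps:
$n{\left(G,j \right)} = G + 2 j$
$- \frac{60}{47026} + \frac{12777}{\left(-8169 + n{\left(26,80 \right)}\right) + 16720} = - \frac{60}{47026} + \frac{12777}{\left(-8169 + \left(26 + 2 \cdot 80\right)\right) + 16720} = \left(-60\right) \frac{1}{47026} + \frac{12777}{\left(-8169 + \left(26 + 160\right)\right) + 16720} = - \frac{30}{23513} + \frac{12777}{\left(-8169 + 186\right) + 16720} = - \frac{30}{23513} + \frac{12777}{-7983 + 16720} = - \frac{30}{23513} + \frac{12777}{8737} = \frac{300163491}{205433081}$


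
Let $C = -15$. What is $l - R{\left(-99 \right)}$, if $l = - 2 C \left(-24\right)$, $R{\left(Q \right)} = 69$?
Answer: $-789$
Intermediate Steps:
$l = -720$ ($l = \left(-2\right) \left(-15\right) \left(-24\right) = 30 \left(-24\right) = -720$)
$l - R{\left(-99 \right)} = -720 - 69 = -789$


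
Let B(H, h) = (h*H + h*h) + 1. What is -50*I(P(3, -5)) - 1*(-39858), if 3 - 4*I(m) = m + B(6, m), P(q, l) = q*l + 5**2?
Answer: 41958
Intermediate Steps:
B(H, h) = 1 + h**2 + H*h (B(H, h) = (H*h + h**2) + 1 = (h**2 + H*h) + 1 = 1 + h**2 + H*h)
P(q, l) = 25 + l*q (P(q, l) = l*q + 25 = 25 + l*q)
I(m) = 1/2 - 7*m/4 - m**2/4 (I(m) = 3/4 - (m + (1 + m**2 + 6*m))/4 = 3/4 - (1 + m**2 + 7*m)/4 = 3/4 + (-1/4 - 7*m/4 - m**2/4) = 1/2 - 7*m/4 - m**2/4)
-50*I(P(3, -5)) - 1*(-39858) = -50*(1/2 - 7*(25 - 5*3)/4 - (25 - 5*3)**2/4) - 1*(-39858) = -50*(1/2 - 7*(25 - 15)/4 - (25 - 15)**2/4) + 39858 = -50*(1/2 - 7/4*10 - 1/4*10**2) + 39858 = -50*(1/2 - 35/2 - 1/4*100) + 39858 = -50*(1/2 - 35/2 - 25) + 39858 = -50*(-42) + 39858 = 2100 + 39858 = 41958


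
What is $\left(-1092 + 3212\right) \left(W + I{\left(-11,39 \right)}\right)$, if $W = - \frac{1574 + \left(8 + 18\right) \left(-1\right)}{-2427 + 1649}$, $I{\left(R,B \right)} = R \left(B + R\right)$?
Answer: $- \frac{252360560}{389} \approx -6.4874 \cdot 10^{5}$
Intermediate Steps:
$W = \frac{774}{389}$ ($W = - \frac{1574 + 26 \left(-1\right)}{-778} = - \frac{\left(1574 - 26\right) \left(-1\right)}{778} = - \frac{1548 \left(-1\right)}{778} = \left(-1\right) \left(- \frac{774}{389}\right) = \frac{774}{389} \approx 1.9897$)
$\left(-1092 + 3212\right) \left(W + I{\left(-11,39 \right)}\right) = \left(-1092 + 3212\right) \left(\frac{774}{389} - 11 \left(39 - 11\right)\right) = 2120 \left(\frac{774}{389} - 308\right) = 2120 \left(- \frac{119038}{389}\right) = - \frac{252360560}{389}$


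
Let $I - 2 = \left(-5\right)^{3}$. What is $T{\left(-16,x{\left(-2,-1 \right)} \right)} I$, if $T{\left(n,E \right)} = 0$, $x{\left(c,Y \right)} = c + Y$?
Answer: $0$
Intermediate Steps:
$x{\left(c,Y \right)} = Y + c$
$I = -123$ ($I = 2 + \left(-5\right)^{3} = 2 - 125 = -123$)
$T{\left(-16,x{\left(-2,-1 \right)} \right)} I = 0 \left(-123\right) = 0$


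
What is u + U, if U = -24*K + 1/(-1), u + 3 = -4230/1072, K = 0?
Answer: -4259/536 ≈ -7.9459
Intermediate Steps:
u = -3723/536 (u = -3 - 4230/1072 = -3 - 4230*1/1072 = -3 - 2115/536 = -3723/536 ≈ -6.9459)
U = -1 (U = -24*0 + 1/(-1) = 0 - 1 = -1)
u + U = -3723/536 - 1 = -4259/536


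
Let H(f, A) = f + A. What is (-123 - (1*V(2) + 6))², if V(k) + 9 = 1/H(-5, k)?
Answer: 128881/9 ≈ 14320.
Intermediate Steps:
H(f, A) = A + f
V(k) = -9 + 1/(-5 + k) (V(k) = -9 + 1/(k - 5) = -9 + 1/(-5 + k))
(-123 - (1*V(2) + 6))² = (-123 - (1*((46 - 9*2)/(-5 + 2)) + 6))² = (-123 - (1*((46 - 18)/(-3)) + 6))² = (-123 - (1*(-⅓*28) + 6))² = (-123 - (1*(-28/3) + 6))² = (-123 - (-28/3 + 6))² = (-123 - 1*(-10/3))² = (-123 + 10/3)² = (-359/3)² = 128881/9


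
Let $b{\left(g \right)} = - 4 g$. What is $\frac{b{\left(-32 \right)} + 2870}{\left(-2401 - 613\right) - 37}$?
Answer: $- \frac{2998}{3051} \approx -0.98263$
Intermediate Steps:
$\frac{b{\left(-32 \right)} + 2870}{\left(-2401 - 613\right) - 37} = \frac{\left(-4\right) \left(-32\right) + 2870}{\left(-2401 - 613\right) - 37} = \frac{128 + 2870}{\left(-2401 - 613\right) - 37} = \frac{2998}{-3014 - 37} = \frac{2998}{-3051} = 2998 \left(- \frac{1}{3051}\right) = - \frac{2998}{3051}$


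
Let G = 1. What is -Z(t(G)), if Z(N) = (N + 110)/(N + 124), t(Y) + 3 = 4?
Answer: -111/125 ≈ -0.88800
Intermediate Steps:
t(Y) = 1 (t(Y) = -3 + 4 = 1)
Z(N) = (110 + N)/(124 + N)
-Z(t(G)) = -(110 + 1)/(124 + 1) = -111/125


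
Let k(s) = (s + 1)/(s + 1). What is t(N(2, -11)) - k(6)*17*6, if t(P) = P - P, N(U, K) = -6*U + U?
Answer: -102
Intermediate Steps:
k(s) = 1 (k(s) = (1 + s)/(1 + s) = 1)
N(U, K) = -5*U
t(P) = 0
t(N(2, -11)) - k(6)*17*6 = 0 - 1*17*6 = 0 - 17*6 = 0 - 1*102 = 0 - 102 = -102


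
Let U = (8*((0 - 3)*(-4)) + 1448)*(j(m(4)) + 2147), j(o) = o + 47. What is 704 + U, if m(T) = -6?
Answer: 3378976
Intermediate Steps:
j(o) = 47 + o
U = 3378272 (U = (8*((0 - 3)*(-4)) + 1448)*((47 - 6) + 2147) = (8*(-3*(-4)) + 1448)*(41 + 2147) = (8*12 + 1448)*2188 = (96 + 1448)*2188 = 1544*2188 = 3378272)
704 + U = 704 + 3378272 = 3378976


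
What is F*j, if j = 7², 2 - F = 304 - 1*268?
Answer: -1666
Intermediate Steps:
F = -34 (F = 2 - (304 - 1*268) = 2 - (304 - 268) = 2 - 1*36 = 2 - 36 = -34)
j = 49
F*j = -34*49 = -1666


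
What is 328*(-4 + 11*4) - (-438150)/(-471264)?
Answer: 1030424255/78544 ≈ 13119.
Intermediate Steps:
328*(-4 + 11*4) - (-438150)/(-471264) = 328*(-4 + 44) - (-438150)*(-1)/471264 = 328*40 - 1*73025/78544 = 13120 - 73025/78544 = 1030424255/78544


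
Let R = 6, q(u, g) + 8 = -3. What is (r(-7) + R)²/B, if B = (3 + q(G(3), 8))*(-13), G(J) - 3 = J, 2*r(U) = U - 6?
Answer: 1/416 ≈ 0.0024038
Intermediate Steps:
r(U) = -3 + U/2 (r(U) = (U - 6)/2 = (-6 + U)/2 = -3 + U/2)
G(J) = 3 + J
q(u, g) = -11 (q(u, g) = -8 - 3 = -11)
B = 104 (B = (3 - 11)*(-13) = -8*(-13) = 104)
(r(-7) + R)²/B = ((-3 + (½)*(-7)) + 6)²/104 = ((-3 - 7/2) + 6)²*(1/104) = (-13/2 + 6)²*(1/104) = (-½)²*(1/104) = (¼)*(1/104) = 1/416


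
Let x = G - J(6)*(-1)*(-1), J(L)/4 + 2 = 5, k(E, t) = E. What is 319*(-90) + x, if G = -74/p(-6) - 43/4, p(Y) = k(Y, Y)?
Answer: -344645/12 ≈ -28720.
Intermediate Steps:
J(L) = 12 (J(L) = -8 + 4*5 = -8 + 20 = 12)
p(Y) = Y
G = 19/12 (G = -74/(-6) - 43/4 = -74*(-⅙) - 43*¼ = 37/3 - 43/4 = 19/12 ≈ 1.5833)
x = -125/12 (x = 19/12 - 12*(-1)*(-1) = 19/12 - (-12)*(-1) = 19/12 - 1*12 = 19/12 - 12 = -125/12 ≈ -10.417)
319*(-90) + x = 319*(-90) - 125/12 = -28710 - 125/12 = -344645/12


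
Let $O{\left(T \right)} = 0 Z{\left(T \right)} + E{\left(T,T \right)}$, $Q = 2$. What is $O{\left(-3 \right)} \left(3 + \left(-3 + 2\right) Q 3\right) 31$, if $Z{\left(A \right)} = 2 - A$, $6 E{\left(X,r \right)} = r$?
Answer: $\frac{93}{2} \approx 46.5$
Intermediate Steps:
$E{\left(X,r \right)} = \frac{r}{6}$
$O{\left(T \right)} = \frac{T}{6}$ ($O{\left(T \right)} = 0 \left(2 - T\right) + \frac{T}{6} = 0 + \frac{T}{6} = \frac{T}{6}$)
$O{\left(-3 \right)} \left(3 + \left(-3 + 2\right) Q 3\right) 31 = \frac{1}{6} \left(-3\right) \left(3 + \left(-3 + 2\right) 2 \cdot 3\right) 31 = - \frac{3 + \left(-1\right) 2 \cdot 3}{2} \cdot 31 = - \frac{3 - 6}{2} \cdot 31 = \left(- \frac{1}{2}\right) \left(-3\right) 31 = \frac{3}{2} \cdot 31 = \frac{93}{2}$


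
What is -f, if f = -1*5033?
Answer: 5033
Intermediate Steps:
f = -5033
-f = -1*(-5033) = 5033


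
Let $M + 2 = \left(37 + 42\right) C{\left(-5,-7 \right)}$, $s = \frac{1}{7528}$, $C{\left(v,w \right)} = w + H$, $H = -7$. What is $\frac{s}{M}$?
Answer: $- \frac{1}{8341024} \approx -1.1989 \cdot 10^{-7}$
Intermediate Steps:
$C{\left(v,w \right)} = -7 + w$ ($C{\left(v,w \right)} = w - 7 = -7 + w$)
$s = \frac{1}{7528} \approx 0.00013284$
$M = -1108$ ($M = -2 + \left(37 + 42\right) \left(-7 - 7\right) = -2 + 79 \left(-14\right) = -2 - 1106 = -1108$)
$\frac{s}{M} = \frac{1}{7528 \left(-1108\right)} = \frac{1}{7528} \left(- \frac{1}{1108}\right) = - \frac{1}{8341024}$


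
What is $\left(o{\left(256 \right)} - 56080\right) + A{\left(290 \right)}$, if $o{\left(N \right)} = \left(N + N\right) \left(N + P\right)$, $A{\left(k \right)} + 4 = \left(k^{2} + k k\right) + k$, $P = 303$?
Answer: $398614$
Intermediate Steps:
$A{\left(k \right)} = -4 + k + 2 k^{2}$ ($A{\left(k \right)} = -4 + \left(\left(k^{2} + k k\right) + k\right) = -4 + \left(\left(k^{2} + k^{2}\right) + k\right) = -4 + \left(2 k^{2} + k\right) = -4 + \left(k + 2 k^{2}\right) = -4 + k + 2 k^{2}$)
$o{\left(N \right)} = 2 N \left(303 + N\right)$ ($o{\left(N \right)} = \left(N + N\right) \left(N + 303\right) = 2 N \left(303 + N\right)$)
$\left(o{\left(256 \right)} - 56080\right) + A{\left(290 \right)} = \left(2 \cdot 256 \left(303 + 256\right) - 56080\right) + \left(-4 + 290 + 2 \cdot 290^{2}\right) = \left(2 \cdot 256 \cdot 559 - 56080\right) + \left(-4 + 290 + 2 \cdot 84100\right) = \left(286208 - 56080\right) + \left(-4 + 290 + 168200\right) = 230128 + 168486 = 398614$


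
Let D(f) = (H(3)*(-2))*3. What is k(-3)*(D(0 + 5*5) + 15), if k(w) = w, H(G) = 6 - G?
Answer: 9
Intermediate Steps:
D(f) = -18 (D(f) = ((6 - 1*3)*(-2))*3 = ((6 - 3)*(-2))*3 = (3*(-2))*3 = -6*3 = -18)
k(-3)*(D(0 + 5*5) + 15) = -3*(-18 + 15) = -3*(-3) = 9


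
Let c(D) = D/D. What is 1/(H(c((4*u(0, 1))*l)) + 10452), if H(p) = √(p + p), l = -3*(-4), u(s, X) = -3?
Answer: 5226/54622151 - √2/109244302 ≈ 9.5663e-5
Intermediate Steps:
l = 12
c(D) = 1
H(p) = √2*√p (H(p) = √(2*p) = √2*√p)
1/(H(c((4*u(0, 1))*l)) + 10452) = 1/(√2*√1 + 10452) = 1/(√2*1 + 10452) = 1/(√2 + 10452) = 1/(10452 + √2)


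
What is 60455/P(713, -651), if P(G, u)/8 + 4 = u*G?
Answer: -60455/3713336 ≈ -0.016281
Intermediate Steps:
P(G, u) = -32 + 8*G*u (P(G, u) = -32 + 8*(u*G) = -32 + 8*(G*u) = -32 + 8*G*u)
60455/P(713, -651) = 60455/(-32 + 8*713*(-651)) = 60455/(-32 - 3713304) = 60455/(-3713336) = 60455*(-1/3713336) = -60455/3713336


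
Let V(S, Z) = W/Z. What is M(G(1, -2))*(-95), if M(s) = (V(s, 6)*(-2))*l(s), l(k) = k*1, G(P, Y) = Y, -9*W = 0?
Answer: 0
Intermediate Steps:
W = 0 (W = -1/9*0 = 0)
V(S, Z) = 0 (V(S, Z) = 0/Z = 0)
l(k) = k
M(s) = 0 (M(s) = (0*(-2))*s = 0*s = 0)
M(G(1, -2))*(-95) = 0*(-95) = 0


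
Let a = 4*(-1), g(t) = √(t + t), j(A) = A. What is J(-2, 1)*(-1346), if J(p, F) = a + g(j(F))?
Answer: 5384 - 1346*√2 ≈ 3480.5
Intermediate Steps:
g(t) = √2*√t (g(t) = √(2*t) = √2*√t)
a = -4
J(p, F) = -4 + √2*√F
J(-2, 1)*(-1346) = (-4 + √2*√1)*(-1346) = (-4 + √2*1)*(-1346) = (-4 + √2)*(-1346) = 5384 - 1346*√2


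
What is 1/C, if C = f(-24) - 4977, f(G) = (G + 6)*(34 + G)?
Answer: -1/5157 ≈ -0.00019391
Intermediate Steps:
f(G) = (6 + G)*(34 + G)
C = -5157 (C = (204 + (-24)² + 40*(-24)) - 4977 = (204 + 576 - 960) - 4977 = -180 - 4977 = -5157)
1/C = 1/(-5157) = -1/5157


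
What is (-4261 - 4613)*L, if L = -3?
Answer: 26622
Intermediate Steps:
(-4261 - 4613)*L = (-4261 - 4613)*(-3) = -8874*(-3) = 26622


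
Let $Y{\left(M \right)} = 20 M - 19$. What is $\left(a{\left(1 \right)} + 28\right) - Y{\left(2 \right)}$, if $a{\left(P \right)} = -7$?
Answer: $0$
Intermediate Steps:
$Y{\left(M \right)} = -19 + 20 M$
$\left(a{\left(1 \right)} + 28\right) - Y{\left(2 \right)} = \left(-7 + 28\right) - \left(-19 + 20 \cdot 2\right) = 21 - \left(-19 + 40\right) = 21 - 21 = 0$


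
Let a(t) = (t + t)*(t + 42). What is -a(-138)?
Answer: -26496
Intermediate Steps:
a(t) = 2*t*(42 + t) (a(t) = (2*t)*(42 + t) = 2*t*(42 + t))
-a(-138) = -2*(-138)*(42 - 138) = -2*(-138)*(-96) = -1*26496 = -26496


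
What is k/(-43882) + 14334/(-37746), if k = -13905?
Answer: -17357743/276061662 ≈ -0.062876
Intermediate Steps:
k/(-43882) + 14334/(-37746) = -13905/(-43882) + 14334/(-37746) = -13905*(-1/43882) + 14334*(-1/37746) = 13905/43882 - 2389/6291 = -17357743/276061662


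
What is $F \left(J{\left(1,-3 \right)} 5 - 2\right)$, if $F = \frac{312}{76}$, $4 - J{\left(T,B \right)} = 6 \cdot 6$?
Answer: $- \frac{12636}{19} \approx -665.05$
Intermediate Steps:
$J{\left(T,B \right)} = -32$ ($J{\left(T,B \right)} = 4 - 6 \cdot 6 = 4 - 36 = -32$)
$F = \frac{78}{19}$ ($F = 312 \cdot \frac{1}{76} = \frac{78}{19} \approx 4.1053$)
$F \left(J{\left(1,-3 \right)} 5 - 2\right) = \frac{78 \left(\left(-32\right) 5 - 2\right)}{19} = \frac{78 \left(-160 - 2\right)}{19} = \frac{78}{19} \left(-162\right) = - \frac{12636}{19}$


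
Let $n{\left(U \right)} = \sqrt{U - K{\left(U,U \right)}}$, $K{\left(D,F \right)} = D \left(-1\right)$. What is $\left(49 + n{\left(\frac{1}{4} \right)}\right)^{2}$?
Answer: $\frac{\left(98 + \sqrt{2}\right)^{2}}{4} \approx 2470.8$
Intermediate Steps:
$K{\left(D,F \right)} = - D$
$n{\left(U \right)} = \sqrt{2} \sqrt{U}$ ($n{\left(U \right)} = \sqrt{U - - U} = \sqrt{U + U} = \sqrt{2 U} = \sqrt{2} \sqrt{U}$)
$\left(49 + n{\left(\frac{1}{4} \right)}\right)^{2} = \left(49 + \sqrt{2} \sqrt{\frac{1}{4}}\right)^{2} = \left(49 + \frac{\sqrt{2}}{2}\right)^{2}$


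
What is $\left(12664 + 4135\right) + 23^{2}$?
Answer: $17328$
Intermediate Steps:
$\left(12664 + 4135\right) + 23^{2} = 16799 + 529 = 17328$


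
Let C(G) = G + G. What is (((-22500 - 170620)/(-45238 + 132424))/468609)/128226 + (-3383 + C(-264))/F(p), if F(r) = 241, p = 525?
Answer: -72144453685573601/4445618342670351 ≈ -16.228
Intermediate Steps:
C(G) = 2*G
(((-22500 - 170620)/(-45238 + 132424))/468609)/128226 + (-3383 + C(-264))/F(p) = (((-22500 - 170620)/(-45238 + 132424))/468609)/128226 + (-3383 + 2*(-264))/241 = (-193120/87186*(1/468609))*(1/128226) + (-3383 - 528)*(1/241) = (-193120*1/87186*(1/468609))*(1/128226) - 3911*1/241 = -96560/43593*1/468609*(1/128226) - 3911/241 = -96560/20428072137*1/128226 - 3911/241 = -680/18446549139711 - 3911/241 = -72144453685573601/4445618342670351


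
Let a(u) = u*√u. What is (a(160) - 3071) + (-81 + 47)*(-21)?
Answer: -2357 + 640*√10 ≈ -333.14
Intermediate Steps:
a(u) = u^(3/2)
(a(160) - 3071) + (-81 + 47)*(-21) = (160^(3/2) - 3071) + (-81 + 47)*(-21) = (640*√10 - 3071) - 34*(-21) = (-3071 + 640*√10) + 714 = -2357 + 640*√10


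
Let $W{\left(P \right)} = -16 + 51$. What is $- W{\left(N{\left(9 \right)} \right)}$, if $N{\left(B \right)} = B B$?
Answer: $-35$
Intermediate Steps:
$N{\left(B \right)} = B^{2}$
$W{\left(P \right)} = 35$
$- W{\left(N{\left(9 \right)} \right)} = \left(-1\right) 35 = -35$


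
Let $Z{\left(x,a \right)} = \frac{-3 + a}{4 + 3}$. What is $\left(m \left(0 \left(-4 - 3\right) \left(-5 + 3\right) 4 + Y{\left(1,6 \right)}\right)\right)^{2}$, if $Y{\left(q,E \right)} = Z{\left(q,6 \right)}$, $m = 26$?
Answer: $\frac{6084}{49} \approx 124.16$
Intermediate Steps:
$Z{\left(x,a \right)} = - \frac{3}{7} + \frac{a}{7}$ ($Z{\left(x,a \right)} = \frac{-3 + a}{7} = \left(-3 + a\right) \frac{1}{7} = - \frac{3}{7} + \frac{a}{7}$)
$Y{\left(q,E \right)} = \frac{3}{7}$ ($Y{\left(q,E \right)} = - \frac{3}{7} + \frac{1}{7} \cdot 6 = - \frac{3}{7} + \frac{6}{7} = \frac{3}{7}$)
$\left(m \left(0 \left(-4 - 3\right) \left(-5 + 3\right) 4 + Y{\left(1,6 \right)}\right)\right)^{2} = \left(26 \left(0 \left(-4 - 3\right) \left(-5 + 3\right) 4 + \frac{3}{7}\right)\right)^{2} = \left(26 \left(0 \left(\left(-7\right) \left(-2\right)\right) 4 + \frac{3}{7}\right)\right)^{2} = \left(26 \left(0 \cdot 14 \cdot 4 + \frac{3}{7}\right)\right)^{2} = \left(26 \left(0 \cdot 4 + \frac{3}{7}\right)\right)^{2} = \left(26 \left(0 + \frac{3}{7}\right)\right)^{2} = \left(26 \cdot \frac{3}{7}\right)^{2} = \left(\frac{78}{7}\right)^{2} = \frac{6084}{49}$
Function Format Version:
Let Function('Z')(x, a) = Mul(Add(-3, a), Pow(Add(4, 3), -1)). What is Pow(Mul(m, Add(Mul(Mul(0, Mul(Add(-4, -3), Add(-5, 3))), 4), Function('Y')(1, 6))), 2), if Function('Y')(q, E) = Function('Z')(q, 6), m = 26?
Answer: Rational(6084, 49) ≈ 124.16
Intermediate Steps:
Function('Z')(x, a) = Add(Rational(-3, 7), Mul(Rational(1, 7), a)) (Function('Z')(x, a) = Mul(Add(-3, a), Pow(7, -1)) = Mul(Add(-3, a), Rational(1, 7)) = Add(Rational(-3, 7), Mul(Rational(1, 7), a)))
Function('Y')(q, E) = Rational(3, 7) (Function('Y')(q, E) = Add(Rational(-3, 7), Mul(Rational(1, 7), 6)) = Add(Rational(-3, 7), Rational(6, 7)) = Rational(3, 7))
Pow(Mul(m, Add(Mul(Mul(0, Mul(Add(-4, -3), Add(-5, 3))), 4), Function('Y')(1, 6))), 2) = Pow(Mul(26, Add(Mul(Mul(0, Mul(Add(-4, -3), Add(-5, 3))), 4), Rational(3, 7))), 2) = Pow(Mul(26, Add(Mul(Mul(0, Mul(-7, -2)), 4), Rational(3, 7))), 2) = Pow(Mul(26, Add(Mul(Mul(0, 14), 4), Rational(3, 7))), 2) = Pow(Mul(26, Add(Mul(0, 4), Rational(3, 7))), 2) = Pow(Mul(26, Add(0, Rational(3, 7))), 2) = Pow(Mul(26, Rational(3, 7)), 2) = Pow(Rational(78, 7), 2) = Rational(6084, 49)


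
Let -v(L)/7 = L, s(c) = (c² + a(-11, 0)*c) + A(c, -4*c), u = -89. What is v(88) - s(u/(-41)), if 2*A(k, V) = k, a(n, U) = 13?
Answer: -2185357/3362 ≈ -650.02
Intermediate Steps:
A(k, V) = k/2
s(c) = c² + 27*c/2 (s(c) = (c² + 13*c) + c/2 = c² + 27*c/2)
v(L) = -7*L
v(88) - s(u/(-41)) = -7*88 - (-89/(-41))*(27 + 2*(-89/(-41)))/2 = -616 - (-89*(-1/41))*(27 + 2*(-89*(-1/41)))/2 = -616 - 89*(27 + 2*(89/41))/(2*41) = -616 - 89*(27 + 178/41)/(2*41) = -616 - 89*1285/(2*41*41) = -616 - 1*114365/3362 = -616 - 114365/3362 = -2185357/3362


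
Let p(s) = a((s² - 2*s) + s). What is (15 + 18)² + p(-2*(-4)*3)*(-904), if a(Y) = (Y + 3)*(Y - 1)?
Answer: -276446631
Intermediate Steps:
a(Y) = (-1 + Y)*(3 + Y) (a(Y) = (3 + Y)*(-1 + Y) = (-1 + Y)*(3 + Y))
p(s) = -3 + (s² - s)² - 2*s + 2*s² (p(s) = -3 + ((s² - 2*s) + s)² + 2*((s² - 2*s) + s) = -3 + (s² - s)² + 2*(s² - s) = -3 + (s² - s)² + (-2*s + 2*s²) = -3 + (s² - s)² - 2*s + 2*s²)
(15 + 18)² + p(-2*(-4)*3)*(-904) = (15 + 18)² + (-3 + (-2*(-4)*3)²*(-1 - 2*(-4)*3)² + 2*(-2*(-4)*3)*(-1 - 2*(-4)*3))*(-904) = 33² + (-3 + (8*3)²*(-1 + 8*3)² + 2*(8*3)*(-1 + 8*3))*(-904) = 1089 + (-3 + 24²*(-1 + 24)² + 2*24*(-1 + 24))*(-904) = 1089 + (-3 + 576*23² + 2*24*23)*(-904) = 1089 + (-3 + 576*529 + 1104)*(-904) = 1089 + (-3 + 304704 + 1104)*(-904) = 1089 + 305805*(-904) = 1089 - 276447720 = -276446631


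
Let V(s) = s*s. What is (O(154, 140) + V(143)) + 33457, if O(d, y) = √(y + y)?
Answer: 53906 + 2*√70 ≈ 53923.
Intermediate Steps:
O(d, y) = √2*√y (O(d, y) = √(2*y) = √2*√y)
V(s) = s²
(O(154, 140) + V(143)) + 33457 = (√2*√140 + 143²) + 33457 = (√2*(2*√35) + 20449) + 33457 = (2*√70 + 20449) + 33457 = (20449 + 2*√70) + 33457 = 53906 + 2*√70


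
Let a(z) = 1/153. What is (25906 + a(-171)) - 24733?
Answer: 179470/153 ≈ 1173.0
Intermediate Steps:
a(z) = 1/153
(25906 + a(-171)) - 24733 = (25906 + 1/153) - 24733 = 3963619/153 - 24733 = 179470/153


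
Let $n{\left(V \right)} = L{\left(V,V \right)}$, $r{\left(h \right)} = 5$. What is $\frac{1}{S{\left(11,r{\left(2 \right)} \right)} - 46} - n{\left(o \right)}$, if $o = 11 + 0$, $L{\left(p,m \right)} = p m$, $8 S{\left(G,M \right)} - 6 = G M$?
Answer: $- \frac{37155}{307} \approx -121.03$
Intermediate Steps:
$S{\left(G,M \right)} = \frac{3}{4} + \frac{G M}{8}$
$L{\left(p,m \right)} = m p$
$o = 11$
$n{\left(V \right)} = V^{2}$ ($n{\left(V \right)} = V V = V^{2}$)
$\frac{1}{S{\left(11,r{\left(2 \right)} \right)} - 46} - n{\left(o \right)} = \frac{1}{\left(\frac{3}{4} + \frac{1}{8} \cdot 11 \cdot 5\right) - 46} - 11^{2} = \frac{1}{\left(\frac{3}{4} + \frac{55}{8}\right) - 46} - 121 = \frac{1}{\frac{61}{8} - 46} - 121 = \frac{1}{- \frac{307}{8}} - 121 = - \frac{8}{307} - 121 = - \frac{37155}{307}$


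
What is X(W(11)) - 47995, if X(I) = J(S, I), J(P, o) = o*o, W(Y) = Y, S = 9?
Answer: -47874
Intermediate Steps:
J(P, o) = o²
X(I) = I²
X(W(11)) - 47995 = 11² - 47995 = 121 - 47995 = -47874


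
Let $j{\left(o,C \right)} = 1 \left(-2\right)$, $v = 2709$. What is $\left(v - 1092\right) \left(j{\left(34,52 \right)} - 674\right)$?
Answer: $-1093092$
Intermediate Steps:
$j{\left(o,C \right)} = -2$
$\left(v - 1092\right) \left(j{\left(34,52 \right)} - 674\right) = \left(2709 - 1092\right) \left(-2 - 674\right) = 1617 \left(-676\right) = -1093092$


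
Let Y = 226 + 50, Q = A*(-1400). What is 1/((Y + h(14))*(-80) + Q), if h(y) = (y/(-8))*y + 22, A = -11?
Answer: -1/6480 ≈ -0.00015432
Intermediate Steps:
Q = 15400 (Q = -11*(-1400) = 15400)
Y = 276
h(y) = 22 - y²/8 (h(y) = (y*(-⅛))*y + 22 = (-y/8)*y + 22 = -y²/8 + 22 = 22 - y²/8)
1/((Y + h(14))*(-80) + Q) = 1/((276 + (22 - ⅛*14²))*(-80) + 15400) = 1/((276 + (22 - ⅛*196))*(-80) + 15400) = 1/((276 + (22 - 49/2))*(-80) + 15400) = 1/((276 - 5/2)*(-80) + 15400) = 1/((547/2)*(-80) + 15400) = 1/(-21880 + 15400) = 1/(-6480) = -1/6480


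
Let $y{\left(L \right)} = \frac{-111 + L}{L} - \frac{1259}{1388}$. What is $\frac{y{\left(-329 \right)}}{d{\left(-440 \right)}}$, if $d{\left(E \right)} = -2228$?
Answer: $- \frac{196509}{1017420656} \approx -0.00019314$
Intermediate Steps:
$y{\left(L \right)} = - \frac{1259}{1388} + \frac{-111 + L}{L}$ ($y{\left(L \right)} = \frac{-111 + L}{L} - \frac{1259}{1388} = - \frac{1259}{1388} + \frac{-111 + L}{L}$)
$\frac{y{\left(-329 \right)}}{d{\left(-440 \right)}} = \frac{\frac{129}{1388} - \frac{111}{-329}}{-2228} = \left(\frac{129}{1388} - - \frac{111}{329}\right) \left(- \frac{1}{2228}\right) = \left(\frac{129}{1388} + \frac{111}{329}\right) \left(- \frac{1}{2228}\right) = \frac{196509}{456652} \left(- \frac{1}{2228}\right) = - \frac{196509}{1017420656}$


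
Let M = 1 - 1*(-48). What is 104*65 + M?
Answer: 6809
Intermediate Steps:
M = 49 (M = 1 + 48 = 49)
104*65 + M = 104*65 + 49 = 6760 + 49 = 6809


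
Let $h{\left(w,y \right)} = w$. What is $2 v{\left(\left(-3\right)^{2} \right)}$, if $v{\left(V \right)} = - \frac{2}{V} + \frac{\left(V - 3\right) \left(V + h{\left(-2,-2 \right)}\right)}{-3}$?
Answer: $- \frac{256}{9} \approx -28.444$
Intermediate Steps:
$v{\left(V \right)} = - \frac{2}{V} - \frac{\left(-3 + V\right) \left(-2 + V\right)}{3}$ ($v{\left(V \right)} = - \frac{2}{V} + \frac{\left(V - 3\right) \left(V - 2\right)}{-3} = - \frac{2}{V} + \left(-3 + V\right) \left(-2 + V\right) \left(- \frac{1}{3}\right) = - \frac{2}{V} - \frac{\left(-3 + V\right) \left(-2 + V\right)}{3}$)
$2 v{\left(\left(-3\right)^{2} \right)} = 2 \frac{-6 + \left(-3\right)^{2} \left(-6 - \left(\left(-3\right)^{2}\right)^{2} + 5 \left(-3\right)^{2}\right)}{3 \left(-3\right)^{2}} = 2 \frac{-6 + 9 \left(-6 - 9^{2} + 5 \cdot 9\right)}{3 \cdot 9} = 2 \cdot \frac{1}{3} \cdot \frac{1}{9} \left(-6 + 9 \left(-6 - 81 + 45\right)\right) = 2 \cdot \frac{1}{3} \cdot \frac{1}{9} \left(-6 + 9 \left(-42\right)\right) = 2 \cdot \frac{1}{3} \cdot \frac{1}{9} \left(-6 - 378\right) = 2 \cdot \frac{1}{3} \cdot \frac{1}{9} \left(-384\right) = 2 \left(- \frac{128}{9}\right) = - \frac{256}{9}$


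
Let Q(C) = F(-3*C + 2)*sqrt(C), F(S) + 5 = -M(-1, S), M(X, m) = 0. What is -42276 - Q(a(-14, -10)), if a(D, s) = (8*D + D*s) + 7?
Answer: -42276 + 5*sqrt(35) ≈ -42246.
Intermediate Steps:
a(D, s) = 7 + 8*D + D*s
F(S) = -5 (F(S) = -5 - 1*0 = -5 + 0 = -5)
Q(C) = -5*sqrt(C)
-42276 - Q(a(-14, -10)) = -42276 - (-5)*sqrt(7 + 8*(-14) - 14*(-10)) = -42276 - (-5)*sqrt(7 - 112 + 140) = -42276 - (-5)*sqrt(35) = -42276 + 5*sqrt(35)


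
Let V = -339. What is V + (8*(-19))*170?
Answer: -26179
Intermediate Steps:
V + (8*(-19))*170 = -339 + (8*(-19))*170 = -339 - 152*170 = -339 - 25840 = -26179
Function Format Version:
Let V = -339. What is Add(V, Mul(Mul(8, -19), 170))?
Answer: -26179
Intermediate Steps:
Add(V, Mul(Mul(8, -19), 170)) = Add(-339, Mul(Mul(8, -19), 170)) = Add(-339, Mul(-152, 170)) = Add(-339, -25840) = -26179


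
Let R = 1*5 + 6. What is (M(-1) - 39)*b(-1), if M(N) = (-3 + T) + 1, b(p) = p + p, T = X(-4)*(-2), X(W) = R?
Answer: 126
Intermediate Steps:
R = 11 (R = 5 + 6 = 11)
X(W) = 11
T = -22 (T = 11*(-2) = -22)
b(p) = 2*p
M(N) = -24 (M(N) = (-3 - 22) + 1 = -25 + 1 = -24)
(M(-1) - 39)*b(-1) = (-24 - 39)*(2*(-1)) = -63*(-2) = 126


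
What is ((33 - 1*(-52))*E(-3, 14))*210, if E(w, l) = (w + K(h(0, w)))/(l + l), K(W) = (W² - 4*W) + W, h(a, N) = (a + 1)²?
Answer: -6375/2 ≈ -3187.5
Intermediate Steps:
h(a, N) = (1 + a)²
K(W) = W² - 3*W
E(w, l) = (-2 + w)/(2*l) (E(w, l) = (w + (1 + 0)²*(-3 + (1 + 0)²))/(l + l) = (w + 1²*(-3 + 1²))/((2*l)) = (w + 1*(-3 + 1))*(1/(2*l)) = (w + 1*(-2))*(1/(2*l)) = (w - 2)*(1/(2*l)) = (-2 + w)*(1/(2*l)) = (-2 + w)/(2*l))
((33 - 1*(-52))*E(-3, 14))*210 = ((33 - 1*(-52))*((½)*(-2 - 3)/14))*210 = ((33 + 52)*((½)*(1/14)*(-5)))*210 = (85*(-5/28))*210 = -425/28*210 = -6375/2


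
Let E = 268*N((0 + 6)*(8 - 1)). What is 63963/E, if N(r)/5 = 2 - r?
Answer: -63963/53600 ≈ -1.1933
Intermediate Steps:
N(r) = 10 - 5*r (N(r) = 5*(2 - r) = 10 - 5*r)
E = -53600 (E = 268*(10 - 5*(0 + 6)*(8 - 1)) = 268*(10 - 30*7) = 268*(10 - 5*42) = 268*(10 - 210) = 268*(-200) = -53600)
63963/E = 63963/(-53600) = 63963*(-1/53600) = -63963/53600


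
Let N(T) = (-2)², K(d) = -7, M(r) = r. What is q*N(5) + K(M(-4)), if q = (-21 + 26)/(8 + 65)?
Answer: -491/73 ≈ -6.7260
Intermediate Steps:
q = 5/73 ≈ 0.068493
N(T) = 4
q*N(5) + K(M(-4)) = (5/73)*4 - 7 = 20/73 - 7 = -491/73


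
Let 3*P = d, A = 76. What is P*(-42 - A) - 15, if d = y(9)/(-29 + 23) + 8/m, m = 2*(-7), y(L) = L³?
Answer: 100516/21 ≈ 4786.5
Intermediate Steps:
m = -14
d = -1709/14 (d = 9³/(-29 + 23) + 8/(-14) = 729/(-6) + 8*(-1/14) = 729*(-⅙) - 4/7 = -243/2 - 4/7 = -1709/14 ≈ -122.07)
P = -1709/42 (P = (⅓)*(-1709/14) = -1709/42 ≈ -40.690)
P*(-42 - A) - 15 = -1709*(-42 - 1*76)/42 - 15 = -1709*(-42 - 76)/42 - 15 = -1709/42*(-118) - 15 = 100831/21 - 15 = 100516/21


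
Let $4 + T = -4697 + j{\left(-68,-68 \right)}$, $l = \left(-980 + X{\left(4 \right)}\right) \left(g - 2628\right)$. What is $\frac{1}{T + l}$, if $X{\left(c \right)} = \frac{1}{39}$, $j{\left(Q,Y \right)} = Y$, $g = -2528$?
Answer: $\frac{39}{196871173} \approx 1.981 \cdot 10^{-7}$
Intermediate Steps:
$X{\left(c \right)} = \frac{1}{39}$
$l = \frac{197057164}{39}$ ($l = \left(-980 + \frac{1}{39}\right) \left(-2528 - 2628\right) = \left(- \frac{38219}{39}\right) \left(-5156\right) = \frac{197057164}{39} \approx 5.0527 \cdot 10^{6}$)
$T = -4769$ ($T = -4 - 4765 = -4769$)
$\frac{1}{T + l} = \frac{1}{-4769 + \frac{197057164}{39}} = \frac{1}{\frac{196871173}{39}} = \frac{39}{196871173}$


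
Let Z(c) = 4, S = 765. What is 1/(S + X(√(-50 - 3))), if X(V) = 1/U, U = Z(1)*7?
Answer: 28/21421 ≈ 0.0013071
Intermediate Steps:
U = 28 (U = 4*7 = 28)
X(V) = 1/28
1/(S + X(√(-50 - 3))) = 1/(765 + 1/28) = 1/(21421/28) = 28/21421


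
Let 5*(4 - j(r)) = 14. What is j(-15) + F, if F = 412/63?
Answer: 2438/315 ≈ 7.7397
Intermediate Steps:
j(r) = 6/5 (j(r) = 4 - ⅕*14 = 4 - 14/5 = 6/5)
F = 412/63 (F = 412*(1/63) = 412/63 ≈ 6.5397)
j(-15) + F = 6/5 + 412/63 = 2438/315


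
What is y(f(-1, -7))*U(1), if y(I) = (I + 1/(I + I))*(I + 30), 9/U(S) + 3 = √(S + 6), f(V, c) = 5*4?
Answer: -108135/8 - 36045*√7/8 ≈ -25438.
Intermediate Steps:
f(V, c) = 20
U(S) = 9/(-3 + √(6 + S)) (U(S) = 9/(-3 + √(S + 6)) = 9/(-3 + √(6 + S)))
y(I) = (30 + I)*(I + 1/(2*I)) (y(I) = (I + 1/(2*I))*(30 + I) = (30 + I)*(I + 1/(2*I)))
y(f(-1, -7))*U(1) = (½ + 20² + 15/20 + 30*20)*(9/(-3 + √(6 + 1))) = (½ + 400 + 15*(1/20) + 600)*(9/(-3 + √7)) = (½ + 400 + ¾ + 600)*(9/(-3 + √7)) = 4005*(9/(-3 + √7))/4 = 36045/(4*(-3 + √7))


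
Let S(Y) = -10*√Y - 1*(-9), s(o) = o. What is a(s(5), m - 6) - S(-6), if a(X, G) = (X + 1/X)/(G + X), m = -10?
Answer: -521/55 + 10*I*√6 ≈ -9.4727 + 24.495*I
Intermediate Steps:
a(X, G) = (X + 1/X)/(G + X)
S(Y) = 9 - 10*√Y (S(Y) = -10*√Y + 9 = 9 - 10*√Y)
a(s(5), m - 6) - S(-6) = (1 + 5²)/(5*((-10 - 6) + 5)) - (9 - 10*I*√6) = (1 + 25)/(5*(-16 + 5)) - (9 - 10*I*√6) = (⅕)*26/(-11) - (9 - 10*I*√6) = (⅕)*(-1/11)*26 + (-9 + 10*I*√6) = -26/55 + (-9 + 10*I*√6) = -521/55 + 10*I*√6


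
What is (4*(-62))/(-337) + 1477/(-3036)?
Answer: 255179/1023132 ≈ 0.24941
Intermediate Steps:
(4*(-62))/(-337) + 1477/(-3036) = -248*(-1/337) + 1477*(-1/3036) = 248/337 - 1477/3036 = 255179/1023132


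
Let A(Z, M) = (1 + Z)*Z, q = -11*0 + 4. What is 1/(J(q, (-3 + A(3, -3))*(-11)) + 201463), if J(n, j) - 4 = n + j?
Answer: 1/201372 ≈ 4.9659e-6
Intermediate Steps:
q = 4 (q = 0 + 4 = 4)
A(Z, M) = Z*(1 + Z)
J(n, j) = 4 + j + n (J(n, j) = 4 + (n + j) = 4 + (j + n) = 4 + j + n)
1/(J(q, (-3 + A(3, -3))*(-11)) + 201463) = 1/((4 + (-3 + 3*(1 + 3))*(-11) + 4) + 201463) = 1/((4 + (-3 + 3*4)*(-11) + 4) + 201463) = 1/((4 + (-3 + 12)*(-11) + 4) + 201463) = 1/((4 + 9*(-11) + 4) + 201463) = 1/((4 - 99 + 4) + 201463) = 1/(-91 + 201463) = 1/201372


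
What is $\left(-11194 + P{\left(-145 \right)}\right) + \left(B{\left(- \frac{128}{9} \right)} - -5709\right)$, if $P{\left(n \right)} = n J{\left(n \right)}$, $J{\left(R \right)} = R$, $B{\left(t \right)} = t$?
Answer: $\frac{139732}{9} \approx 15526.0$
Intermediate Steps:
$P{\left(n \right)} = n^{2}$ ($P{\left(n \right)} = n n = n^{2}$)
$\left(-11194 + P{\left(-145 \right)}\right) + \left(B{\left(- \frac{128}{9} \right)} - -5709\right) = \left(-11194 + \left(-145\right)^{2}\right) - \left(-5709 + \frac{128}{9}\right) = \left(-11194 + 21025\right) + \left(\left(-128\right) \frac{1}{9} + 5709\right) = 9831 + \left(- \frac{128}{9} + 5709\right) = 9831 + \frac{51253}{9} = \frac{139732}{9}$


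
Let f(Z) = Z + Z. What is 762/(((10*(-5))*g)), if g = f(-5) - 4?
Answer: 381/350 ≈ 1.0886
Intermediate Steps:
f(Z) = 2*Z
g = -14 (g = 2*(-5) - 4 = -10 - 4 = -14)
762/(((10*(-5))*g)) = 762/(((10*(-5))*(-14))) = 762/((-50*(-14))) = 762/700 = 762*(1/700) = 381/350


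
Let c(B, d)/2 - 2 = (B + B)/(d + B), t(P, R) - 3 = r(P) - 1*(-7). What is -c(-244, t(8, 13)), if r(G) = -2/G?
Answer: -7652/937 ≈ -8.1665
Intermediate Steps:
t(P, R) = 10 - 2/P (t(P, R) = 3 + (-2/P - 1*(-7)) = 3 + (-2/P + 7) = 3 + (7 - 2/P) = 10 - 2/P)
c(B, d) = 4 + 4*B/(B + d) (c(B, d) = 4 + 2*((B + B)/(d + B)) = 4 + 2*((2*B)/(B + d)) = 4 + 2*(2*B/(B + d)) = 4 + 4*B/(B + d))
-c(-244, t(8, 13)) = -4*((10 - 2/8) + 2*(-244))/(-244 + (10 - 2/8)) = -4*((10 - 2*⅛) - 488)/(-244 + (10 - 2*⅛)) = -4*((10 - ¼) - 488)/(-244 + (10 - ¼)) = -4*(39/4 - 488)/(-244 + 39/4) = -4*(-1913)/((-937/4)*4) = -4*(-4)*(-1913)/(937*4) = -1*7652/937 = -7652/937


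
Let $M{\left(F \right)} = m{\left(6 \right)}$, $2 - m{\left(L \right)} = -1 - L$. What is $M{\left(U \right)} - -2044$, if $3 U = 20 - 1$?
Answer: $2053$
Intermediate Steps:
$m{\left(L \right)} = 3 + L$ ($m{\left(L \right)} = 2 - \left(-1 - L\right) = 2 + \left(1 + L\right) = 3 + L$)
$U = \frac{19}{3}$ ($U = \frac{20 - 1}{3} = \frac{1}{3} \cdot 19 = \frac{19}{3} \approx 6.3333$)
$M{\left(F \right)} = 9$ ($M{\left(F \right)} = 3 + 6 = 9$)
$M{\left(U \right)} - -2044 = 9 - -2044 = 9 + 2044 = 2053$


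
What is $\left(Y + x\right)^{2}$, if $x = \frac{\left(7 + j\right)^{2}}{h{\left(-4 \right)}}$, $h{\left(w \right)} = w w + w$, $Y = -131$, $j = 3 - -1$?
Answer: $\frac{2105401}{144} \approx 14621.0$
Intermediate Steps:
$j = 4$ ($j = 3 + 1 = 4$)
$h{\left(w \right)} = w + w^{2}$ ($h{\left(w \right)} = w^{2} + w = w + w^{2}$)
$x = \frac{121}{12}$ ($x = \frac{\left(7 + 4\right)^{2}}{\left(-4\right) \left(1 - 4\right)} = \frac{11^{2}}{\left(-4\right) \left(-3\right)} = \frac{121}{12} \approx 10.083$)
$\left(Y + x\right)^{2} = \left(-131 + \frac{121}{12}\right)^{2} = \left(- \frac{1451}{12}\right)^{2} = \frac{2105401}{144}$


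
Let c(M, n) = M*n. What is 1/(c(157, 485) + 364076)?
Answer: 1/440221 ≈ 2.2716e-6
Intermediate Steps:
1/(c(157, 485) + 364076) = 1/(157*485 + 364076) = 1/(76145 + 364076) = 1/440221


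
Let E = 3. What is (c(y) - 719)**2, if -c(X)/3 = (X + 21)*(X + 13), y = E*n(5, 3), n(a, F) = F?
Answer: 7284601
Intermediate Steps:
y = 9 (y = 3*3 = 9)
c(X) = -3*(13 + X)*(21 + X) (c(X) = -3*(X + 21)*(X + 13) = -3*(21 + X)*(13 + X) = -3*(13 + X)*(21 + X))
(c(y) - 719)**2 = ((-819 - 102*9 - 3*9**2) - 719)**2 = ((-819 - 918 - 3*81) - 719)**2 = ((-819 - 918 - 243) - 719)**2 = (-1980 - 719)**2 = (-2699)**2 = 7284601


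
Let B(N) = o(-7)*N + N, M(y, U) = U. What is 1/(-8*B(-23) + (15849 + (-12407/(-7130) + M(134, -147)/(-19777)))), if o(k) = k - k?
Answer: 141010010/2261059911679 ≈ 6.2365e-5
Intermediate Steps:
o(k) = 0
B(N) = N (B(N) = 0*N + N = 0 + N = N)
1/(-8*B(-23) + (15849 + (-12407/(-7130) + M(134, -147)/(-19777)))) = 1/(-8*(-23) + (15849 + (-12407/(-7130) - 147/(-19777)))) = 1/(184 + (15849 + (-12407*(-1/7130) - 147*(-1/19777)))) = 1/(184 + (15849 + (12407/7130 + 147/19777))) = 1/(184 + (15849 + 246421349/141010010)) = 1/(184 + 2235114069839/141010010) = 1/(2261059911679/141010010) = 141010010/2261059911679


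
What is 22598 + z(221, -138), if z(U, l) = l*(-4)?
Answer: 23150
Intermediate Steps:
z(U, l) = -4*l
22598 + z(221, -138) = 22598 - 4*(-138) = 22598 + 552 = 23150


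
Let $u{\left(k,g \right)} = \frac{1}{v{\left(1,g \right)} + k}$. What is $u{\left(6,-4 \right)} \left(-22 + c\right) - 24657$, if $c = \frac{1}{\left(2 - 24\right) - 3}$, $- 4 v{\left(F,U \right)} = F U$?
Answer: $- \frac{4315526}{175} \approx -24660.0$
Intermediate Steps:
$v{\left(F,U \right)} = - \frac{F U}{4}$
$c = - \frac{1}{25}$ ($c = \frac{1}{-22 - 3} = \frac{1}{-25} = - \frac{1}{25} \approx -0.04$)
$u{\left(k,g \right)} = \frac{1}{k - \frac{g}{4}}$ ($u{\left(k,g \right)} = \frac{1}{\left(- \frac{1}{4}\right) 1 g + k} = \frac{1}{- \frac{g}{4} + k} = \frac{1}{k - \frac{g}{4}}$)
$u{\left(6,-4 \right)} \left(-22 + c\right) - 24657 = - \frac{4}{-4 - 24} \left(-22 - \frac{1}{25}\right) - 24657 = - \frac{4}{-4 - 24} \left(- \frac{551}{25}\right) - 24657 = - \frac{4}{-28} \left(- \frac{551}{25}\right) - 24657 = \left(-4\right) \left(- \frac{1}{28}\right) \left(- \frac{551}{25}\right) - 24657 = \frac{1}{7} \left(- \frac{551}{25}\right) - 24657 = - \frac{551}{175} - 24657 = - \frac{4315526}{175}$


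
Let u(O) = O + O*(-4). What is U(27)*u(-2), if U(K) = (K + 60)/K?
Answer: 58/3 ≈ 19.333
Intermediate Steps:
U(K) = (60 + K)/K
u(O) = -3*O (u(O) = O - 4*O = -3*O)
U(27)*u(-2) = ((60 + 27)/27)*(-3*(-2)) = ((1/27)*87)*6 = (29/9)*6 = 58/3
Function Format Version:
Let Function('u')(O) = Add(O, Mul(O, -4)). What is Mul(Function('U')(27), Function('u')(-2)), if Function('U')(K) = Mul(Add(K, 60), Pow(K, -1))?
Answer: Rational(58, 3) ≈ 19.333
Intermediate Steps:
Function('U')(K) = Mul(Pow(K, -1), Add(60, K)) (Function('U')(K) = Mul(Add(60, K), Pow(K, -1)) = Mul(Pow(K, -1), Add(60, K)))
Function('u')(O) = Mul(-3, O) (Function('u')(O) = Add(O, Mul(-4, O)) = Mul(-3, O))
Mul(Function('U')(27), Function('u')(-2)) = Mul(Mul(Pow(27, -1), Add(60, 27)), Mul(-3, -2)) = Mul(Mul(Rational(1, 27), 87), 6) = Mul(Rational(29, 9), 6) = Rational(58, 3)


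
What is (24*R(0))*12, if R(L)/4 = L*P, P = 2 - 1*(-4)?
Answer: 0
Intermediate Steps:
P = 6 (P = 2 + 4 = 6)
R(L) = 24*L (R(L) = 4*(L*6) = 4*(6*L) = 24*L)
(24*R(0))*12 = (24*(24*0))*12 = (24*0)*12 = 0*12 = 0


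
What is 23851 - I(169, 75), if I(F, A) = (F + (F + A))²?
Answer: -146718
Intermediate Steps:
I(F, A) = (A + 2*F)² (I(F, A) = (F + (A + F))² = (A + 2*F)²)
23851 - I(169, 75) = 23851 - (75 + 2*169)² = 23851 - (75 + 338)² = 23851 - 1*413² = 23851 - 1*170569 = 23851 - 170569 = -146718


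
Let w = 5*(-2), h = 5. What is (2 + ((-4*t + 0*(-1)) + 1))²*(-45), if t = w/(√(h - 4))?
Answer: -83205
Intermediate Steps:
w = -10
t = -10 (t = -10/√(5 - 4) = -10/(√1) = -10/1 = -10*1 = -10)
(2 + ((-4*t + 0*(-1)) + 1))²*(-45) = (2 + ((-4*(-10) + 0*(-1)) + 1))²*(-45) = (2 + ((40 + 0) + 1))²*(-45) = (2 + (40 + 1))²*(-45) = (2 + 41)²*(-45) = 43²*(-45) = 1849*(-45) = -83205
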